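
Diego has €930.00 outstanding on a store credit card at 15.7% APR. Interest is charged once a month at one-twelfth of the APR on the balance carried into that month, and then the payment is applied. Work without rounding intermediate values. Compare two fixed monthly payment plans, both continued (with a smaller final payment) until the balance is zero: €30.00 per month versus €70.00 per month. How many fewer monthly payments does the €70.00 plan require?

Monthly rate r = 15.7%/12 = 1.30833% = 0.0130833.
At €30.00/mo: n = ⌈−ln(1 − rB₀/P)/ln(1+r)⌉ = 41 payments (last €0.55); total interest = total paid − €930.00 = €270.55.
At €70.00/mo: 15 payments (last €48.38); total interest €98.38.
Payments saved = 41 − 15 = 26.

26 fewer payments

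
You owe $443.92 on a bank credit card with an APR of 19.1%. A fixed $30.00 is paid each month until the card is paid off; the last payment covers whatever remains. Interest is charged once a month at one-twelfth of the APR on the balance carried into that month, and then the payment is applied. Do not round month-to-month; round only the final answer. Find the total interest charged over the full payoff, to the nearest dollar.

Monthly rate r = 19.1%/12 = 1.59167% = 0.0159167.
Payoff takes n = ⌈−ln(1 − rB₀/P)/ln(1+r)⌉ = ⌈17.007⌉ = 18 payments; the last is $0.22.
Total paid = 17·$30.00 + $0.22 = $510.22.
Total interest = total paid − principal = $510.22 − $443.92 = $66.30.

$66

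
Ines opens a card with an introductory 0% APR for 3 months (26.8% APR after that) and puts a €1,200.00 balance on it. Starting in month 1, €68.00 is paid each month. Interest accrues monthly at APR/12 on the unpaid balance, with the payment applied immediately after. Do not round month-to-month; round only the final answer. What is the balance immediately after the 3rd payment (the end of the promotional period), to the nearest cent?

Promo months 1–3 at r₀ = 0%/12 = 0; months 4+ at r₁ = 26.8%/12 = 0.0223333.
After month 3 (no interest yet): B = €1,200.00 − 3·€68.00 = €996.00.

€996.00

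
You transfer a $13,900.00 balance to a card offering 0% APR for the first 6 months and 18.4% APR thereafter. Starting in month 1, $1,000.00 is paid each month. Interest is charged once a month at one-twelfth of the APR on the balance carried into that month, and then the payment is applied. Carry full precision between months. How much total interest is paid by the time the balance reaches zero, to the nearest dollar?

Promo months 1–6 at r₀ = 0%/12 = 0; months 7+ at r₁ = 18.4%/12 = 0.0153333.
After month 6 (no interest yet): B = $13,900.00 − 6·$1,000.00 = $7,900.00.
Then at r₁ with $1,000.00/mo: n₂ = −ln(1 − r₁·B/P)/ln(1+r₁) ≈ 8.49 → 9 more payments.
Total paid = 14·$1,000.00 + $487.30 = $14,487.30; interest = $14,487.30 − $13,900.00 = $587.30.

$587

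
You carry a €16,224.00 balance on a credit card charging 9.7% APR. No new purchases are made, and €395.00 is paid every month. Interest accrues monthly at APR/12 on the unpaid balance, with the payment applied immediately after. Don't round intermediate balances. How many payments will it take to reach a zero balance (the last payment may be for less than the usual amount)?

Monthly rate r = 9.7%/12 = 0.808333% = 0.00808333.
Recurrence: B ← B·(1+r) − €395.00.
Month 1: interest €131.14; balance after payment €15,960.14.
Month 2: interest €129.01; balance after payment €15,694.16.
Closed form: n = −ln(1 − rB₀/P)/ln(1+r) = −ln(0.66799)/ln(1.00808) ≈ 50.117, so the balance reaches zero during payment 51.

51 payments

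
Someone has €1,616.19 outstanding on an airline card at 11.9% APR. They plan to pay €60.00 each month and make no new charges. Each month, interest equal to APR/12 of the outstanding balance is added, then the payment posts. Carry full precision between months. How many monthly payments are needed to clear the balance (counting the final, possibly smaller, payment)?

32 months

Monthly rate r = 11.9%/12 = 0.991667% = 0.00991667.
Recurrence: B ← B·(1+r) − €60.00.
Month 1: interest €16.03; balance after payment €1,572.22.
Month 2: interest €15.59; balance after payment €1,527.81.
Closed form: n = −ln(1 − rB₀/P)/ln(1+r) = −ln(0.73288)/ln(1.00992) ≈ 31.494, so the balance reaches zero during payment 32.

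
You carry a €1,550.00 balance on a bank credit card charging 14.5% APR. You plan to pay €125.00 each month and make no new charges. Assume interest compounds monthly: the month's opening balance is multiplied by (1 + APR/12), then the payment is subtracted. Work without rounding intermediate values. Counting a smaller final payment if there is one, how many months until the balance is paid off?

Monthly rate r = 14.5%/12 = 1.20833% = 0.0120833.
Recurrence: B ← B·(1+r) − €125.00.
Month 1: interest €18.73; balance after payment €1,443.73.
Month 2: interest €17.45; balance after payment €1,336.17.
Closed form: n = −ln(1 − rB₀/P)/ln(1+r) = −ln(0.85017)/ln(1.01208) ≈ 13.515, so the balance reaches zero during payment 14.

14 months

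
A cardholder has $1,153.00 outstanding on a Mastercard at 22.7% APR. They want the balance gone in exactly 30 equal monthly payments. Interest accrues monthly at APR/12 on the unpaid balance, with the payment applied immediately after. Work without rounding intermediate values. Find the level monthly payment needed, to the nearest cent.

$50.72

Monthly rate r = 22.7%/12 = 1.89167% = 0.0189167.
Level-payment amortization: P = B₀·r / (1 − (1+r)^(−n)) = 1153.00·0.0189167 / (1 − 1.01892^(−30)).
Denominator 1 − (1+r)^(−30) = 0.430045725.
P = 21.8109 / 0.430045725 ≈ 50.72.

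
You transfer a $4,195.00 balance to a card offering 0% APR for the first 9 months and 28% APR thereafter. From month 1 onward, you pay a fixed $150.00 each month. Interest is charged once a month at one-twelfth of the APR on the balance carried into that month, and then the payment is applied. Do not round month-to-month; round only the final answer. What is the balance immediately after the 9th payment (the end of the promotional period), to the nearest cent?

$2,845.00

Promo months 1–9 at r₀ = 0%/12 = 0; months 10+ at r₁ = 28%/12 = 0.0233333.
After month 9 (no interest yet): B = $4,195.00 − 9·$150.00 = $2,845.00.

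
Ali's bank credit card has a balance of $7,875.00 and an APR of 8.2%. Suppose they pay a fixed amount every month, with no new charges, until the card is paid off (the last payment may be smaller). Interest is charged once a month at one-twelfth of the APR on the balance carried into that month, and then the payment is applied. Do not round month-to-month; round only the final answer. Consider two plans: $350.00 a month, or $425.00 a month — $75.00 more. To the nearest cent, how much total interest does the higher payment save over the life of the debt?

Monthly rate r = 8.2%/12 = 0.683333% = 0.00683333.
At $350.00/mo: n = ⌈−ln(1 − rB₀/P)/ln(1+r)⌉ = 25 payments (last $180.09); total interest = total paid − $7,875.00 = $705.09.
At $425.00/mo: 20 payments (last $373.98); total interest $573.98.
Interest saved = $705.09 − $573.98 = $131.11.

$131.11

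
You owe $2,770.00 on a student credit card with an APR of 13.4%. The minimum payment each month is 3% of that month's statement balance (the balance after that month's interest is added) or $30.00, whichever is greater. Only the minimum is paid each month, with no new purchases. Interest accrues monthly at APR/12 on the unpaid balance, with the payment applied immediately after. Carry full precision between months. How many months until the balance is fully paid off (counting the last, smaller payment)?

Monthly rate r = 13.4%/12 = 1.11667% = 0.0111667.
While 3% of the post-interest balance exceeds $30.00, each month B ← (B·(1+r))·(1 − 0.03), i.e. B shrinks by the factor (1+r)·0.97 = 0.98083.
This holds for months 1–54. Entering month 55 the balance is $974.05; 3% of the post-interest balance is now below $30.00, so the flat $30.00 minimum applies from here.
From month 55 a fixed $30.00 at rate r clears $974.05 in 41 more payments. Total: 54 + 41 = 95 months.

95 months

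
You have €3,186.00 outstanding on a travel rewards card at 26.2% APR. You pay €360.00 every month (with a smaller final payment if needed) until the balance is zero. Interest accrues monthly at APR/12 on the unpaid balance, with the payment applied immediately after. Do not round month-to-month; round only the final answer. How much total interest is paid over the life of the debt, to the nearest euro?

Monthly rate r = 26.2%/12 = 2.18333% = 0.0218333.
Payoff takes n = ⌈−ln(1 − rB₀/P)/ln(1+r)⌉ = ⌈9.941⌉ = 10 payments; the last is €338.99.
Total paid = 9·€360.00 + €338.99 = €3,578.99.
Total interest = total paid − principal = €3,578.99 − €3,186.00 = €392.99.

€393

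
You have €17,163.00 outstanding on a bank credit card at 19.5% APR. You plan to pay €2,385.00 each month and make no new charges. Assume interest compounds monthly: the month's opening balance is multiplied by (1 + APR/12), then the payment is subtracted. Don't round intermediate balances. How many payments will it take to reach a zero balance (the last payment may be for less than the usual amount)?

8 months

Monthly rate r = 19.5%/12 = 1.625% = 0.01625.
Recurrence: B ← B·(1+r) − €2,385.00.
Month 1: interest €278.90; balance after payment €15,056.90.
Month 2: interest €244.67; balance after payment €12,916.57.
Closed form: n = −ln(1 − rB₀/P)/ln(1+r) = −ln(0.88306)/ln(1.01625) ≈ 7.715, so the balance reaches zero during payment 8.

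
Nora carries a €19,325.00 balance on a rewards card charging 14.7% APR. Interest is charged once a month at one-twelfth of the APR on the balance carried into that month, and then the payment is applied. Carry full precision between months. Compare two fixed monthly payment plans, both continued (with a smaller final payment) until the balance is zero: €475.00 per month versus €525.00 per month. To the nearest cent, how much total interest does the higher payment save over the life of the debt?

Monthly rate r = 14.7%/12 = 1.225% = 0.01225.
At €475.00/mo: n = ⌈−ln(1 − rB₀/P)/ln(1+r)⌉ = 57 payments (last €316.00); total interest = total paid − €19,325.00 = €7,591.00.
At €525.00/mo: 50 payments (last €125.71); total interest €6,525.71.
Interest saved = €7,591.00 − €6,525.71 = €1,065.29.

€1,065.29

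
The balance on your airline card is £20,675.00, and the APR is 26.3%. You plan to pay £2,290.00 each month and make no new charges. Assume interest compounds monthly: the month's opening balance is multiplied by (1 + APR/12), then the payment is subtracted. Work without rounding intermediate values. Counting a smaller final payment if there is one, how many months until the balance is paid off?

Monthly rate r = 26.3%/12 = 2.19167% = 0.0219167.
Recurrence: B ← B·(1+r) − £2,290.00.
Month 1: interest £453.13; balance after payment £18,838.13.
Month 2: interest £412.87; balance after payment £16,961.00.
Closed form: n = −ln(1 − rB₀/P)/ln(1+r) = −ln(0.80213)/ln(1.02192) ≈ 10.170, so the balance reaches zero during payment 11.

11 payments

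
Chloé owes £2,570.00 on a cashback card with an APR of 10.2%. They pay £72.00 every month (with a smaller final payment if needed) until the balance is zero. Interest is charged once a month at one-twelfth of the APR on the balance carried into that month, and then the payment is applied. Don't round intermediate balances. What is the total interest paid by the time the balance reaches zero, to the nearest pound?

Monthly rate r = 10.2%/12 = 0.85% = 0.0085.
Payoff takes n = ⌈−ln(1 − rB₀/P)/ln(1+r)⌉ = ⌈42.716⌉ = 43 payments; the last is £51.58.
Total paid = 42·£72.00 + £51.58 = £3,075.58.
Total interest = total paid − principal = £3,075.58 − £2,570.00 = £505.58.

£506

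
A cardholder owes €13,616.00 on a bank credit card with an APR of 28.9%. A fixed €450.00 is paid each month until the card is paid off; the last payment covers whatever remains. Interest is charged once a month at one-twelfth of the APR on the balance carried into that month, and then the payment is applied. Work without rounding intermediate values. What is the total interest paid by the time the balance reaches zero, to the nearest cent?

Monthly rate r = 28.9%/12 = 2.40833% = 0.0240833.
Payoff takes n = ⌈−ln(1 − rB₀/P)/ln(1+r)⌉ = ⌈54.818⌉ = 55 payments; the last is €369.02.
Total paid = 54·€450.00 + €369.02 = €24,669.02.
Total interest = total paid − principal = €24,669.02 − €13,616.00 = €11,053.02.

€11,053.02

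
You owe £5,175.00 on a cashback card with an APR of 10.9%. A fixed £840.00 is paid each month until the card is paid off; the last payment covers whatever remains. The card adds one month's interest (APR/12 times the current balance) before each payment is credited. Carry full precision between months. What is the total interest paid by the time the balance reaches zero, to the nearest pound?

Monthly rate r = 10.9%/12 = 0.908333% = 0.00908333.
Payoff takes n = ⌈−ln(1 − rB₀/P)/ln(1+r)⌉ = ⌈6.369⌉ = 7 payments; the last is £310.47.
Total paid = 6·£840.00 + £310.47 = £5,350.47.
Total interest = total paid − principal = £5,350.47 − £5,175.00 = £175.47.

£175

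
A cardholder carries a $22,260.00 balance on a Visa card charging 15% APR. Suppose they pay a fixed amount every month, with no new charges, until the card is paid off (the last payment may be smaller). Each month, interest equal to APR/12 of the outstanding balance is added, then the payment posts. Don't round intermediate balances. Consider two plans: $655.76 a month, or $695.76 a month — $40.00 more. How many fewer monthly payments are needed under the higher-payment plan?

3 fewer payments

Monthly rate r = 15%/12 = 1.25% = 0.0125.
At $655.76/mo: n = ⌈−ln(1 − rB₀/P)/ln(1+r)⌉ = 45 payments (last $296.99); total interest = total paid − $22,260.00 = $6,890.43.
At $695.76/mo: 42 payments (last $77.32); total interest $6,343.48.
Payments saved = 45 − 42 = 3.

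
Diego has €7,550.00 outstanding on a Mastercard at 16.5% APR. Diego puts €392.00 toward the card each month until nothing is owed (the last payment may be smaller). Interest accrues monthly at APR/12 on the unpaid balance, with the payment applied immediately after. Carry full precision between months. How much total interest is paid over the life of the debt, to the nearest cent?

Monthly rate r = 16.5%/12 = 1.375% = 0.01375.
Payoff takes n = ⌈−ln(1 − rB₀/P)/ln(1+r)⌉ = ⌈22.528⌉ = 23 payments; the last is €207.67.
Total paid = 22·€392.00 + €207.67 = €8,831.67.
Total interest = total paid − principal = €8,831.67 − €7,550.00 = €1,281.67.

€1,281.67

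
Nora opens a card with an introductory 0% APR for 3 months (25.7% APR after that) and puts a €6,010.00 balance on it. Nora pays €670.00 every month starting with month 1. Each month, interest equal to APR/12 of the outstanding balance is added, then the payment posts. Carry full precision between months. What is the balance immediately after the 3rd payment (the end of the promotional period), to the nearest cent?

€4,000.00

Promo months 1–3 at r₀ = 0%/12 = 0; months 4+ at r₁ = 25.7%/12 = 0.0214167.
After month 3 (no interest yet): B = €6,010.00 − 3·€670.00 = €4,000.00.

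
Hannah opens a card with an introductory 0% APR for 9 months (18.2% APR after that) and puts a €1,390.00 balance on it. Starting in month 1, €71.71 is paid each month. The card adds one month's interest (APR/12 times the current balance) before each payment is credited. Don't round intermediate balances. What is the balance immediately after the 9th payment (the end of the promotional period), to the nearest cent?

Promo months 1–9 at r₀ = 0%/12 = 0; months 10+ at r₁ = 18.2%/12 = 0.0151667.
After month 9 (no interest yet): B = €1,390.00 − 9·€71.71 = €744.61.

€744.61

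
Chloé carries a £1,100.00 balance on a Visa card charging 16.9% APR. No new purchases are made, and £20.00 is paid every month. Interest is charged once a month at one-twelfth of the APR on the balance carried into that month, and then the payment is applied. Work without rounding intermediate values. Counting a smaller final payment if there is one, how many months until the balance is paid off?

107 payments

Monthly rate r = 16.9%/12 = 1.40833% = 0.0140833.
Recurrence: B ← B·(1+r) − £20.00.
Month 1: interest £15.49; balance after payment £1,095.49.
Month 2: interest £15.43; balance after payment £1,090.92.
Closed form: n = −ln(1 − rB₀/P)/ln(1+r) = −ln(0.22542)/ln(1.01408) ≈ 106.528, so the balance reaches zero during payment 107.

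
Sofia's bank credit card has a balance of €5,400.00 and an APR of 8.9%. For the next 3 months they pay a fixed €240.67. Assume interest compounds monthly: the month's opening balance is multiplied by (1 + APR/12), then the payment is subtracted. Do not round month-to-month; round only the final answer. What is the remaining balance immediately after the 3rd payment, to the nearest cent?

€4,793.67

Monthly rate r = 8.9%/12 = 0.741667% = 0.00741667.
Each month: B ← B·(1+r) − €240.67.
Month 1: interest €40.05; balance after payment €5,199.38.
Month 2: interest €38.56; balance after payment €4,997.27.
Month 3: interest €37.06; balance after payment €4,793.67.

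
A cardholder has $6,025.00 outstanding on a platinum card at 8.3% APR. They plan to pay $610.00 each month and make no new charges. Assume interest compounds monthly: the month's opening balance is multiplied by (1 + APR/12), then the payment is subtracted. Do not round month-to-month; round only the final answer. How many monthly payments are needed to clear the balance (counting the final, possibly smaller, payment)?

Monthly rate r = 8.3%/12 = 0.691667% = 0.00691667.
Recurrence: B ← B·(1+r) − $610.00.
Month 1: interest $41.67; balance after payment $5,456.67.
Month 2: interest $37.74; balance after payment $4,884.41.
Closed form: n = −ln(1 − rB₀/P)/ln(1+r) = −ln(0.93168)/ln(1.00692) ≈ 10.266, so the balance reaches zero during payment 11.

11 payments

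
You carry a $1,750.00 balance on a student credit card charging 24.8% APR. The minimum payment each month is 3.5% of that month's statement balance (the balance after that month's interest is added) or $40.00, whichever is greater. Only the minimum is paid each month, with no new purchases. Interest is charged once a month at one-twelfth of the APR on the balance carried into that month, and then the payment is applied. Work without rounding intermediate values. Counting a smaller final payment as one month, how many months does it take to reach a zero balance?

72 months

Monthly rate r = 24.8%/12 = 2.06667% = 0.0206667.
While 3.5% of the post-interest balance exceeds $40.00, each month B ← (B·(1+r))·(1 − 0.035), i.e. B shrinks by the factor (1+r)·0.965 = 0.98494.
This holds for months 1–30. Entering month 31 the balance is $1,110.13; 3.5% of the post-interest balance is now below $40.00, so the flat $40.00 minimum applies from here.
From month 31 a fixed $40.00 at rate r clears $1,110.13 in 42 more payments. Total: 30 + 42 = 72 months.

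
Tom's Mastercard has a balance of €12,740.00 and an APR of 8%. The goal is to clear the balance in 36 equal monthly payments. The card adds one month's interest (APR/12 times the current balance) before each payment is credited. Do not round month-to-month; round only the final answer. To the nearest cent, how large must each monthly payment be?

€399.23

Monthly rate r = 8%/12 = 0.666667% = 0.00666667.
Level-payment amortization: P = B₀·r / (1 − (1+r)^(−n)) = 12740.00·0.00666667 / (1 − 1.00667^(−36)).
Denominator 1 − (1+r)^(−36) = 0.21274537.
P = 84.9333 / 0.21274537 ≈ 399.23.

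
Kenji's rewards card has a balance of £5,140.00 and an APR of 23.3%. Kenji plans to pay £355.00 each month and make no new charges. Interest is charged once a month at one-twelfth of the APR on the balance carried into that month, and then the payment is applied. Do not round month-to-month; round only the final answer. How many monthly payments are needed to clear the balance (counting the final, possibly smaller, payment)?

Monthly rate r = 23.3%/12 = 1.94167% = 0.0194167.
Recurrence: B ← B·(1+r) − £355.00.
Month 1: interest £99.80; balance after payment £4,884.80.
Month 2: interest £94.85; balance after payment £4,624.65.
Closed form: n = −ln(1 − rB₀/P)/ln(1+r) = −ln(0.71887)/ln(1.01942) ≈ 17.164, so the balance reaches zero during payment 18.

18 payments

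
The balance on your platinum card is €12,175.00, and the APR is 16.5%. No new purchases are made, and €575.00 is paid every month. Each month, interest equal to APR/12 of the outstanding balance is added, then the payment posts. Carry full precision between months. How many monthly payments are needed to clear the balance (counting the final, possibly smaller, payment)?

Monthly rate r = 16.5%/12 = 1.375% = 0.01375.
Recurrence: B ← B·(1+r) − €575.00.
Month 1: interest €167.41; balance after payment €11,767.41.
Month 2: interest €161.80; balance after payment €11,354.21.
Closed form: n = −ln(1 − rB₀/P)/ln(1+r) = −ln(0.70886)/ln(1.01375) ≈ 25.197, so the balance reaches zero during payment 26.

26 payments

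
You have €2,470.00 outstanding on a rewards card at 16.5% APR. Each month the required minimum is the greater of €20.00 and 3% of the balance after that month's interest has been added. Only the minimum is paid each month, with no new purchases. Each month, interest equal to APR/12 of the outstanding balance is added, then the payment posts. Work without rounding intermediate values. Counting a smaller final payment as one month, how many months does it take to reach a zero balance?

Monthly rate r = 16.5%/12 = 1.375% = 0.01375.
While 3% of the post-interest balance exceeds €20.00, each month B ← (B·(1+r))·(1 − 0.03), i.e. B shrinks by the factor (1+r)·0.97 = 0.98334.
This holds for months 1–79. Entering month 80 the balance is €654.94; 3% of the post-interest balance is now below €20.00, so the flat €20.00 minimum applies from here.
From month 80 a fixed €20.00 at rate r clears €654.94 in 44 more payments. Total: 79 + 44 = 123 months.

123 months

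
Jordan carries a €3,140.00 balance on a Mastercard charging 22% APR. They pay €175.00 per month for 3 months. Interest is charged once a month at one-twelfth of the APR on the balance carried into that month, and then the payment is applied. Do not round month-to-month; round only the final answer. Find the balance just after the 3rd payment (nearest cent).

Monthly rate r = 22%/12 = 1.83333% = 0.0183333.
Each month: B ← B·(1+r) − €175.00.
Month 1: interest €57.57; balance after payment €3,022.57.
Month 2: interest €55.41; balance after payment €2,902.98.
Month 3: interest €53.22; balance after payment €2,781.20.

€2,781.20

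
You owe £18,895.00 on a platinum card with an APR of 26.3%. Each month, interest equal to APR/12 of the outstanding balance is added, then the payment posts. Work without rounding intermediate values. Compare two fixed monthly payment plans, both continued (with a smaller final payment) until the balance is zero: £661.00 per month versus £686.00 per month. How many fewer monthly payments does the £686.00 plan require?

Monthly rate r = 26.3%/12 = 2.19167% = 0.0219167.
At £661.00/mo: n = ⌈−ln(1 − rB₀/P)/ln(1+r)⌉ = 46 payments (last £283.32); total interest = total paid − £18,895.00 = £11,133.32.
At £686.00/mo: 43 payments (last £474.39); total interest £10,391.39.
Payments saved = 46 − 43 = 3.

3 fewer payments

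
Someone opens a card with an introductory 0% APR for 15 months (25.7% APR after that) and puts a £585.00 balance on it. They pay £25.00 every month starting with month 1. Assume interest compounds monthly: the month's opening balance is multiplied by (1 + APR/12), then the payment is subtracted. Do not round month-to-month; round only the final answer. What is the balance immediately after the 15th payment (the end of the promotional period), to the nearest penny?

£210.00

Promo months 1–15 at r₀ = 0%/12 = 0; months 16+ at r₁ = 25.7%/12 = 0.0214167.
After month 15 (no interest yet): B = £585.00 − 15·£25.00 = £210.00.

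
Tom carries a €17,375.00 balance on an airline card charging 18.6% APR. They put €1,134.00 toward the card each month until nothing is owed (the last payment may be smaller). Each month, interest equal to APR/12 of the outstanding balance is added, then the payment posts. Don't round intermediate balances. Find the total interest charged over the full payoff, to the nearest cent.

€2,617.21

Monthly rate r = 18.6%/12 = 1.55% = 0.0155.
Payoff takes n = ⌈−ln(1 − rB₀/P)/ln(1+r)⌉ = ⌈17.628⌉ = 18 payments; the last is €714.21.
Total paid = 17·€1,134.00 + €714.21 = €19,992.21.
Total interest = total paid − principal = €19,992.21 − €17,375.00 = €2,617.21.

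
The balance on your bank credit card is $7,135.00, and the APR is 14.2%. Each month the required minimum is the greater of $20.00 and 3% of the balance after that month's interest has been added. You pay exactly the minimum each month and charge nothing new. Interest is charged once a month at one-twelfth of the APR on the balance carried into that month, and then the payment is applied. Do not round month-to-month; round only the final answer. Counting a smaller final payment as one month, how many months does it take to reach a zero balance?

Monthly rate r = 14.2%/12 = 1.18333% = 0.0118333.
While 3% of the post-interest balance exceeds $20.00, each month B ← (B·(1+r))·(1 − 0.03), i.e. B shrinks by the factor (1+r)·0.97 = 0.98148.
This holds for months 1–128. Entering month 129 the balance is $651.82; 3% of the post-interest balance is now below $20.00, so the flat $20.00 minimum applies from here.
From month 129 a fixed $20.00 at rate r clears $651.82 in 42 more payments. Total: 128 + 42 = 170 months.

170 months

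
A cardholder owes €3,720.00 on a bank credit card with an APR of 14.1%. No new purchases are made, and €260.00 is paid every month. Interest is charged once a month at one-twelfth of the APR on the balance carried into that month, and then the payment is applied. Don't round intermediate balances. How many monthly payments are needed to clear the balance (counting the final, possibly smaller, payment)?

16 payments

Monthly rate r = 14.1%/12 = 1.175% = 0.01175.
Recurrence: B ← B·(1+r) − €260.00.
Month 1: interest €43.71; balance after payment €3,503.71.
Month 2: interest €41.17; balance after payment €3,284.88.
Closed form: n = −ln(1 − rB₀/P)/ln(1+r) = −ln(0.83188)/ln(1.01175) ≈ 15.757, so the balance reaches zero during payment 16.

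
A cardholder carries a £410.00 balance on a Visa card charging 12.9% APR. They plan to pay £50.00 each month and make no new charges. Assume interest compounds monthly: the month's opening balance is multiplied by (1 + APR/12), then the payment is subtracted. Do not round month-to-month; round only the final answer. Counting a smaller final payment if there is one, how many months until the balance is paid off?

Monthly rate r = 12.9%/12 = 1.075% = 0.01075.
Recurrence: B ← B·(1+r) − £50.00.
Month 1: interest £4.41; balance after payment £364.41.
Month 2: interest £3.92; balance after payment £318.32.
Closed form: n = −ln(1 − rB₀/P)/ln(1+r) = −ln(0.91185)/ln(1.01075) ≈ 8.630, so the balance reaches zero during payment 9.

9 payments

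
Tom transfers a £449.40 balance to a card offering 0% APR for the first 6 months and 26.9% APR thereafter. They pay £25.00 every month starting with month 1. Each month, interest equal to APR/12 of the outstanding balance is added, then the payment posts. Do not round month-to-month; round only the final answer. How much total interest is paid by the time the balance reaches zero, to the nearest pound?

Promo months 1–6 at r₀ = 0%/12 = 0; months 7+ at r₁ = 26.9%/12 = 0.0224167.
After month 6 (no interest yet): B = £449.40 − 6·£25.00 = £299.40.
Then at r₁ with £25.00/mo: n₂ = −ln(1 − r₁·B/P)/ln(1+r₁) ≈ 14.10 → 15 more payments.
Total paid = 20·£25.00 + £2.55 = £502.55; interest = £502.55 − £449.40 = £53.15.

£53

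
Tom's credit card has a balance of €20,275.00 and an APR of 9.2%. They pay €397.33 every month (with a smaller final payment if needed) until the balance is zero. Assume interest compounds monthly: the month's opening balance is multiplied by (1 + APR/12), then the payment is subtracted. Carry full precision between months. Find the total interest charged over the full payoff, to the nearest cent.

€5,544.10

Monthly rate r = 9.2%/12 = 0.766667% = 0.00766667.
Payoff takes n = ⌈−ln(1 − rB₀/P)/ln(1+r)⌉ = ⌈64.981⌉ = 65 payments; the last is €389.98.
Total paid = 64·€397.33 + €389.98 = €25,819.10.
Total interest = total paid − principal = €25,819.10 − €20,275.00 = €5,544.10.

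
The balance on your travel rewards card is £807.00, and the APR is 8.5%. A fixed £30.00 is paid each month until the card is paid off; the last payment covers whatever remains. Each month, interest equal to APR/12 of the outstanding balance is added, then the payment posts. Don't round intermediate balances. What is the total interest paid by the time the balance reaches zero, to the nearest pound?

£91

Monthly rate r = 8.5%/12 = 0.708333% = 0.00708333.
Payoff takes n = ⌈−ln(1 − rB₀/P)/ln(1+r)⌉ = ⌈29.949⌉ = 30 payments; the last is £28.47.
Total paid = 29·£30.00 + £28.47 = £898.47.
Total interest = total paid − principal = £898.47 − £807.00 = £91.47.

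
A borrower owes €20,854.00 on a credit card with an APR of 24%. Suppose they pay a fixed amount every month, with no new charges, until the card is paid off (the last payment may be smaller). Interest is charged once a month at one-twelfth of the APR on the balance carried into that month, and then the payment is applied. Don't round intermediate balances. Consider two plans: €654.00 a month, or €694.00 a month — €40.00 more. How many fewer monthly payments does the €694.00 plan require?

Monthly rate r = 24%/12 = 2% = 0.02.
At €654.00/mo: n = ⌈−ln(1 − rB₀/P)/ln(1+r)⌉ = 52 payments (last €181.31); total interest = total paid − €20,854.00 = €12,681.31.
At €694.00/mo: 47 payments (last €275.79); total interest €11,345.79.
Payments saved = 52 − 47 = 5.

5 fewer payments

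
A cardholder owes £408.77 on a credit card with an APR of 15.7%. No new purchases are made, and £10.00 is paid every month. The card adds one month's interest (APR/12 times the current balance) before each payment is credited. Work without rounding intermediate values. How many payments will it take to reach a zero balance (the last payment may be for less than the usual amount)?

Monthly rate r = 15.7%/12 = 1.30833% = 0.0130833.
Recurrence: B ← B·(1+r) − £10.00.
Month 1: interest £5.35; balance after payment £404.12.
Month 2: interest £5.29; balance after payment £399.41.
Closed form: n = −ln(1 − rB₀/P)/ln(1+r) = −ln(0.46519)/ln(1.01308) ≈ 58.876, so the balance reaches zero during payment 59.

59 months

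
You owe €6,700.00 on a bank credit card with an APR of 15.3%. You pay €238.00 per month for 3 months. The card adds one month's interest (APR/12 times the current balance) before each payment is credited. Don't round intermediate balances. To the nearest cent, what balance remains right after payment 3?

Monthly rate r = 15.3%/12 = 1.275% = 0.01275.
Each month: B ← B·(1+r) − €238.00.
Month 1: interest €85.43; balance after payment €6,547.43.
Month 2: interest €83.48; balance after payment €6,392.90.
Month 3: interest €81.51; balance after payment €6,236.41.

€6,236.41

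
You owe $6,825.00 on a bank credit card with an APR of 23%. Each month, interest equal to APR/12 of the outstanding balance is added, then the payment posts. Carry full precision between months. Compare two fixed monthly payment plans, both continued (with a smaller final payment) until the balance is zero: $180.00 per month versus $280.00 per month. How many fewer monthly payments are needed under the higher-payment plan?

Monthly rate r = 23%/12 = 1.91667% = 0.0191667.
At $180.00/mo: n = ⌈−ln(1 − rB₀/P)/ln(1+r)⌉ = 69 payments (last $60.27); total interest = total paid − $6,825.00 = $5,475.27.
At $280.00/mo: 34 payments (last $45.65); total interest $2,460.65.
Payments saved = 69 − 34 = 35.

35 fewer payments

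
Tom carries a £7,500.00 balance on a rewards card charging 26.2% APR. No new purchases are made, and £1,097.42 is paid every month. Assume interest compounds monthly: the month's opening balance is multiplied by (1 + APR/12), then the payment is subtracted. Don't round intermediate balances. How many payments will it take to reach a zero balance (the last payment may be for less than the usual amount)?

Monthly rate r = 26.2%/12 = 2.18333% = 0.0218333.
Recurrence: B ← B·(1+r) − £1,097.42.
Month 1: interest £163.75; balance after payment £6,566.33.
Month 2: interest £143.36; balance after payment £5,612.27.
Closed form: n = −ln(1 − rB₀/P)/ln(1+r) = −ln(0.85079)/ln(1.02183) ≈ 7.482, so the balance reaches zero during payment 8.

8 payments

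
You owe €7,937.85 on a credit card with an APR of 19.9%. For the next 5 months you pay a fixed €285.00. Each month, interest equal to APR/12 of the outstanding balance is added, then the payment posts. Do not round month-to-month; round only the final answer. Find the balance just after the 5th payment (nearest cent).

Monthly rate r = 19.9%/12 = 1.65833% = 0.0165833.
Each month: B ← B·(1+r) − €285.00.
Month 1: interest €131.64; balance after payment €7,784.49.
Month 2: interest €129.09; balance after payment €7,628.58.
Month 3: interest €126.51; balance after payment €7,470.09.
Month 4: interest €123.88; balance after payment €7,308.96.
Month 5: interest €121.21; balance after payment €7,145.17.

€7,145.17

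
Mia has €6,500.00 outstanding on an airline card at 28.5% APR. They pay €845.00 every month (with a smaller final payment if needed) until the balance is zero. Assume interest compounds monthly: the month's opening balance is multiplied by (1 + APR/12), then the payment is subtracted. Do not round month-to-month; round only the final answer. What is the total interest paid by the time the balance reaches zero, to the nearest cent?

Monthly rate r = 28.5%/12 = 2.375% = 0.02375.
Payoff takes n = ⌈−ln(1 − rB₀/P)/ln(1+r)⌉ = ⌈8.595⌉ = 9 payments; the last is €504.97.
Total paid = 8·€845.00 + €504.97 = €7,264.97.
Total interest = total paid − principal = €7,264.97 − €6,500.00 = €764.97.

€764.97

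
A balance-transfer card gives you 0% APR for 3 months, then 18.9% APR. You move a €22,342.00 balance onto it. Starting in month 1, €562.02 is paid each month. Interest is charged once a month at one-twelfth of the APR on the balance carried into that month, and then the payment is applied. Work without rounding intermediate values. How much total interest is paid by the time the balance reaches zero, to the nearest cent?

Promo months 1–3 at r₀ = 0%/12 = 0; months 4+ at r₁ = 18.9%/12 = 0.01575.
After month 3 (no interest yet): B = €22,342.00 − 3·€562.02 = €20,655.94.
Then at r₁ with €562.02/mo: n₂ = −ln(1 − r₁·B/P)/ln(1+r₁) ≈ 55.34 → 56 more payments.
Total paid = 58·€562.02 + €191.29 = €32,788.45; interest = €32,788.45 − €22,342.00 = €10,446.45.

€10,446.45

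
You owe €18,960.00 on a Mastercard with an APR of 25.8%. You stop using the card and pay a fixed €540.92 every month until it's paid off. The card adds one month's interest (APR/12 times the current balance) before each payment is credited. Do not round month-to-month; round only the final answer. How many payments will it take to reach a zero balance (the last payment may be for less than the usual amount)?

Monthly rate r = 25.8%/12 = 2.15% = 0.0215.
Recurrence: B ← B·(1+r) − €540.92.
Month 1: interest €407.64; balance after payment €18,826.72.
Month 2: interest €404.77; balance after payment €18,690.57.
Closed form: n = −ln(1 − rB₀/P)/ln(1+r) = −ln(0.2464)/ln(1.0215) ≈ 65.852, so the balance reaches zero during payment 66.

66 months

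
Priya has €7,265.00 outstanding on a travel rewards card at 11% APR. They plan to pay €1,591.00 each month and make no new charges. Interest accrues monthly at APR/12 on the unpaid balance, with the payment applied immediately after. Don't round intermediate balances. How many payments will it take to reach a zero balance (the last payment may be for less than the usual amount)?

5 payments

Monthly rate r = 11%/12 = 0.916667% = 0.00916667.
Recurrence: B ← B·(1+r) − €1,591.00.
Month 1: interest €66.60; balance after payment €5,740.60.
Month 2: interest €52.62; balance after payment €4,202.22.
Month 3: interest €38.52; balance after payment €2,649.74.
Month 4: interest €24.29; balance after payment €1,083.03.
Month 5: interest €9.93; balance after payment €0.00.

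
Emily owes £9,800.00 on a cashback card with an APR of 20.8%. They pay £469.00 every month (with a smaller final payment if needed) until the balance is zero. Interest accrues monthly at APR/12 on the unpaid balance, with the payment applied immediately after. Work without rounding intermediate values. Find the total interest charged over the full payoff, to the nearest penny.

£2,473.93

Monthly rate r = 20.8%/12 = 1.73333% = 0.0173333.
Payoff takes n = ⌈−ln(1 − rB₀/P)/ln(1+r)⌉ = ⌈26.169⌉ = 27 payments; the last is £79.93.
Total paid = 26·£469.00 + £79.93 = £12,273.93.
Total interest = total paid − principal = £12,273.93 − £9,800.00 = £2,473.93.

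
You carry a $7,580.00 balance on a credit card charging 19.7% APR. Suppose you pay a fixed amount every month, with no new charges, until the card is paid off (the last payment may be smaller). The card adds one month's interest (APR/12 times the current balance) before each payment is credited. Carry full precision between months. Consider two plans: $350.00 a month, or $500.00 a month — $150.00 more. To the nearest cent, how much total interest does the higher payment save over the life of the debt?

Monthly rate r = 19.7%/12 = 1.64167% = 0.0164167.
At $350.00/mo: n = ⌈−ln(1 − rB₀/P)/ln(1+r)⌉ = 27 payments (last $343.36); total interest = total paid − $7,580.00 = $1,863.36.
At $500.00/mo: 18 payments (last $288.65); total interest $1,208.65.
Interest saved = $1,863.36 − $1,208.65 = $654.71.

$654.71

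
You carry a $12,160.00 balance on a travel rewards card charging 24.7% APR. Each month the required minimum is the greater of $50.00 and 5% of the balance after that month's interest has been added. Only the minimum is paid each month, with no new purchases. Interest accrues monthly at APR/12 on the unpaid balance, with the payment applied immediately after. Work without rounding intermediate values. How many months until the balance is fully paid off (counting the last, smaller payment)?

107 months

Monthly rate r = 24.7%/12 = 2.05833% = 0.0205833.
While 5% of the post-interest balance exceeds $50.00, each month B ← (B·(1+r))·(1 − 0.05), i.e. B shrinks by the factor (1+r)·0.95 = 0.96955.
This holds for months 1–82. Entering month 83 the balance is $963.48; 5% of the post-interest balance is now below $50.00, so the flat $50.00 minimum applies from here.
From month 83 a fixed $50.00 at rate r clears $963.48 in 25 more payments. Total: 82 + 25 = 107 months.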